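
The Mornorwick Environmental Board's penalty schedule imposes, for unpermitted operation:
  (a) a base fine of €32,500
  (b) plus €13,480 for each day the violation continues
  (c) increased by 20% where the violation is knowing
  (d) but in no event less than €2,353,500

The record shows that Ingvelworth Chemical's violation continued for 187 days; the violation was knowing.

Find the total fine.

€3,063,912

Per-day component: 187 × €13,480 = €2,520,760
Base plus per-day: €32,500 + €2,520,760 = €2,553,260
Enhancement: 20% of €2,553,260 = €510,652
Enhanced fine: €2,553,260 + €510,652 = €3,063,912
Minimum €2,353,500: €3,063,912 meets the minimum, no increase.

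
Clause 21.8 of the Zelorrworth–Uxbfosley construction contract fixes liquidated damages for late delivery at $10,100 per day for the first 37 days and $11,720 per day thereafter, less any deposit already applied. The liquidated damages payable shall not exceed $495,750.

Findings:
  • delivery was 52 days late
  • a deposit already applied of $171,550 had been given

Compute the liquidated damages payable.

$377,950

First 37 days: 37 × $10,100 = $373,700
Remaining days: (52 − 37) × $11,720 = $175,800
Accrued per-day damages: $373,700 + $175,800 = $549,500
Less deposit already applied: $549,500 − $171,550 = $377,950
Cap at $495,750: $377,950 is within the cap, no reduction.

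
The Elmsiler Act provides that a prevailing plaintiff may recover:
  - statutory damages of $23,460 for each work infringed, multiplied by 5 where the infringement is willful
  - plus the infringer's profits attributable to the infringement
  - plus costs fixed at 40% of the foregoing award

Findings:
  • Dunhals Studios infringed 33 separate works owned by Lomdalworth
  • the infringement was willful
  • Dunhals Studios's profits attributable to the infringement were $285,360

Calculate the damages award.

Statutory damages: 33 × $23,460 = $774,180
Multiplied by 5: 5 × $774,180 = $3,870,900
Combined award: $3,870,900 + $285,360 = $4,156,260
Costs: 40% of $4,156,260 = $1,662,504
Award plus costs: $4,156,260 + $1,662,504 = $5,818,764

Award: $5,818,764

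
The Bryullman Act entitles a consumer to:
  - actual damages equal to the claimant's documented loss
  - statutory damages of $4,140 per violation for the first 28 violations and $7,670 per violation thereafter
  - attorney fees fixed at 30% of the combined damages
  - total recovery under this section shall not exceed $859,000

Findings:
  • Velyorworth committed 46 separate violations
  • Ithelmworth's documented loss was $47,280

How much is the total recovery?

First 28 violations: 28 × $4,140 = $115,920
Remaining violations: (46 − 28) × $7,670 = $138,060
Statutory damages: $115,920 + $138,060 = $253,980
Combined damages: $47,280 + $253,980 = $301,260
Attorney fees: 30% of $301,260 = $90,378
Total before cap: $301,260 + $90,378 = $391,638
Cap at $859,000: $391,638 is within the cap, no reduction.

$391,638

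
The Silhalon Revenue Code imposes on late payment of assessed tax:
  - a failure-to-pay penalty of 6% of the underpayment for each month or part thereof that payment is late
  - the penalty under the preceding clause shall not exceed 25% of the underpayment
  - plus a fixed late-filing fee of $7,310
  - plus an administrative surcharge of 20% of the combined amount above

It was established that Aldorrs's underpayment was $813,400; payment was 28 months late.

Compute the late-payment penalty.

$252,792

Accrued rate: 6% × 28 = 168%, capped at 25% → 25%
Failure-to-pay penalty: 25% of $813,400 = $203,350
Penalty before surcharge: $203,350 + $7,310 = $210,660
Administrative surcharge: 20% of $210,660 = $42,132
Total penalty: $210,660 + $42,132 = $252,792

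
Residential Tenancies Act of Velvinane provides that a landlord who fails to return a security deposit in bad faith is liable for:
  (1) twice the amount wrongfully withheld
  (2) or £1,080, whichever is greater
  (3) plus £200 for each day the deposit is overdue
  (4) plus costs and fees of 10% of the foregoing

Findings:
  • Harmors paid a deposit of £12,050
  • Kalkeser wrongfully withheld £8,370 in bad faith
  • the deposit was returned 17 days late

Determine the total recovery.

£22,154

Doubled: 2 × £8,370 = £16,740
Minimum £1,080: £16,740 meets the minimum, no increase.
Late-return penalty: 17 × £200 = £3,400
Damages plus late penalty: £16,740 + £3,400 = £20,140
Costs and fees: 10% of £20,140 = £2,014
Total recovery: £20,140 + £2,014 = £22,154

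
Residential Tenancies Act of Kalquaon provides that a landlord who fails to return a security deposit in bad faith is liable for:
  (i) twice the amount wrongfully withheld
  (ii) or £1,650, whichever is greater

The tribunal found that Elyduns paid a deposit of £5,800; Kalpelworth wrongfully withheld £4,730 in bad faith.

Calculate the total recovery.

Doubled: 2 × £4,730 = £9,460
Minimum £1,650: £9,460 meets the minimum, no increase.

£9,460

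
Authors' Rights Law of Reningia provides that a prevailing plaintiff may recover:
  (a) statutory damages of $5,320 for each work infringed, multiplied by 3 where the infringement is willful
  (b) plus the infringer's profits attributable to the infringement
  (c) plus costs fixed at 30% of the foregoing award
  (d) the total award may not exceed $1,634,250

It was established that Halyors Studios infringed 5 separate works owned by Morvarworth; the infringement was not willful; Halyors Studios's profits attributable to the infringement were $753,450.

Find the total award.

Statutory damages: 5 × $5,320 = $26,600
Infringement not willful: no ×3 enhancement.
Combined award: $26,600 + $753,450 = $780,050
Costs: 30% of $780,050 = $234,015
Award plus costs: $780,050 + $234,015 = $1,014,065
Cap at $1,634,250: $1,014,065 is within the cap, no reduction.

$1,014,065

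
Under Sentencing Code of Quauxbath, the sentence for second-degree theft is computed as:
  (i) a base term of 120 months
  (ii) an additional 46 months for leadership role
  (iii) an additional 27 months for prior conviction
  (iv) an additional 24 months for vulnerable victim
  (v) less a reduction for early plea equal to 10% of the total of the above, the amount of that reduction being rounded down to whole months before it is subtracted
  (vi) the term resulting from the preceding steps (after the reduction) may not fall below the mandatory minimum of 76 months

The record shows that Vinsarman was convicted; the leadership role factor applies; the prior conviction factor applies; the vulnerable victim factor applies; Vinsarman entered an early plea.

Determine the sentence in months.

196 months

Leadership role enhancement: +46 months
Prior conviction enhancement: +27 months
Vulnerable victim enhancement: +24 months
Adjusted term: 120 months + 46 months + 27 months + 24 months = 217 months
Early plea reduction: 10% of 217 months = 21 months (rounded down)
After reduction: 217 − 21 = 196 months
Minimum 76 months: 196 months meets the minimum, no increase.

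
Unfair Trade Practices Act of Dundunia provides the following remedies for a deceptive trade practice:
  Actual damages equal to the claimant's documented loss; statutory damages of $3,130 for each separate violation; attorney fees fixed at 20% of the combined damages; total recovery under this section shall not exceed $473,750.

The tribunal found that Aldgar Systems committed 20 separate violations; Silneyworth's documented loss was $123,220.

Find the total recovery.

$222,984

Statutory damages: 20 × $3,130 = $62,600
Combined damages: $123,220 + $62,600 = $185,820
Attorney fees: 20% of $185,820 = $37,164
Total before cap: $185,820 + $37,164 = $222,984
Cap at $473,750: $222,984 is within the cap, no reduction.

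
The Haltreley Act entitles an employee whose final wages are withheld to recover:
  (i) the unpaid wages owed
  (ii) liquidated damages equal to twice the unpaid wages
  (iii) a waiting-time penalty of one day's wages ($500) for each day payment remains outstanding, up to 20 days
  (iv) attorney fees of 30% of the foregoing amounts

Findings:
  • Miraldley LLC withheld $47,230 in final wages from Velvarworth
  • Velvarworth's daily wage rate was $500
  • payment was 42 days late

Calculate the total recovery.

Doubled: 2 × $47,230 = $94,460
Penalty days: min(42, 20) = 20
Waiting-time penalty: 20 × $500 = $10,000
Subtotal: $47,230 + $94,460 + $10,000 = $151,690
Attorney fees: 30% of $151,690 = $45,507
Total award: $151,690 + $45,507 = $197,197

$197,197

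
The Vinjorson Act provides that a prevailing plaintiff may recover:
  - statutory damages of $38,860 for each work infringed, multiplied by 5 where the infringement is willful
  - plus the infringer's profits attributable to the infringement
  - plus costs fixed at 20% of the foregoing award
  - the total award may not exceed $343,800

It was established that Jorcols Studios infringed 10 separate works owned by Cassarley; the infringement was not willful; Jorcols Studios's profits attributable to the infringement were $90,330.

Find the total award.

$343,800

Statutory damages: 10 × $38,860 = $388,600
Infringement not willful: no ×5 enhancement.
Combined award: $388,600 + $90,330 = $478,930
Costs: 20% of $478,930 = $95,786
Award plus costs: $478,930 + $95,786 = $574,716
Cap at $343,800: $574,716 exceeds the cap → $343,800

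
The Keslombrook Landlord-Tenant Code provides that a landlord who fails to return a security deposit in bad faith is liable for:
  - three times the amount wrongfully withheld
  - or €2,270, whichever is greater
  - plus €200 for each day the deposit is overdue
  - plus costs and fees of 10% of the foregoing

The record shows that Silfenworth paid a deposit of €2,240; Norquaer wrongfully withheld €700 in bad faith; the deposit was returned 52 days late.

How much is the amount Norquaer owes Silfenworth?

Trebled: 3 × €700 = €2,100
Minimum €2,270: €2,100 is below the minimum → €2,270
Late-return penalty: 52 × €200 = €10,400
Damages plus late penalty: €2,270 + €10,400 = €12,670
Costs and fees: 10% of €12,670 = €1,267
Total recovery: €12,670 + €1,267 = €13,937

Recovery: €13,937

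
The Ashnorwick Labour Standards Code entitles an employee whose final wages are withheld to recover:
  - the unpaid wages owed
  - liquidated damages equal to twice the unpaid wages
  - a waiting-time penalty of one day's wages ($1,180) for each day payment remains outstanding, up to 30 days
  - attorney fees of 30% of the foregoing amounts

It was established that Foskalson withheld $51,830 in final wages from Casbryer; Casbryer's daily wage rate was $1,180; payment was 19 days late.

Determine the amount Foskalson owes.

Total award: $231,283

Doubled: 2 × $51,830 = $103,660
Penalty days: min(19, 30) = 19
Waiting-time penalty: 19 × $1,180 = $22,420
Subtotal: $51,830 + $103,660 + $22,420 = $177,910
Attorney fees: 30% of $177,910 = $53,373
Total award: $177,910 + $53,373 = $231,283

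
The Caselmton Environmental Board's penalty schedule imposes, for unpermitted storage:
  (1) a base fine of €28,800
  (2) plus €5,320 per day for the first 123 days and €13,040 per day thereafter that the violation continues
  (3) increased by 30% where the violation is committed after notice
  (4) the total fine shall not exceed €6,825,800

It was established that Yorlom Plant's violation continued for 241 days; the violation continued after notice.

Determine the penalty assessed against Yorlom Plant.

€2,888,444

First 123 days: 123 × €5,320 = €654,360
Remaining days: (241 − 123) × €13,040 = €1,538,720
Per-day component: €654,360 + €1,538,720 = €2,193,080
Base plus per-day: €28,800 + €2,193,080 = €2,221,880
Enhancement: 30% of €2,221,880 = €666,564
Enhanced fine: €2,221,880 + €666,564 = €2,888,444
Cap at €6,825,800: €2,888,444 is within the cap, no reduction.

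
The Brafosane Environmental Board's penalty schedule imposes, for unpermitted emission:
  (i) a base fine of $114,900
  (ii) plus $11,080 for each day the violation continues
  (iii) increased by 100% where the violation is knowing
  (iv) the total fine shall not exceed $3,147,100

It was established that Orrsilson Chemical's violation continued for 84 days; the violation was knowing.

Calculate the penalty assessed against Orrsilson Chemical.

Per-day component: 84 × $11,080 = $930,720
Base plus per-day: $114,900 + $930,720 = $1,045,620
Enhancement: 100% of $1,045,620 = $1,045,620
Enhanced fine: $1,045,620 + $1,045,620 = $2,091,240
Cap at $3,147,100: $2,091,240 is within the cap, no reduction.

$2,091,240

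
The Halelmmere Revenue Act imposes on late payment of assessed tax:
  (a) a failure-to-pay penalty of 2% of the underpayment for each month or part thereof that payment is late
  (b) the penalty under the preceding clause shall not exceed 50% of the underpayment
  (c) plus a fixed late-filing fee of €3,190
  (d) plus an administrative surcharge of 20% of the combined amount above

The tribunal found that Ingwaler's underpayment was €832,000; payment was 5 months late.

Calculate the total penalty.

Accrued rate: 2% × 5 = 10%, capped at 50% → 10%
Failure-to-pay penalty: 10% of €832,000 = €83,200
Penalty before surcharge: €83,200 + €3,190 = €86,390
Administrative surcharge: 20% of €86,390 = €17,278
Total penalty: €86,390 + €17,278 = €103,668

Penalty: €103,668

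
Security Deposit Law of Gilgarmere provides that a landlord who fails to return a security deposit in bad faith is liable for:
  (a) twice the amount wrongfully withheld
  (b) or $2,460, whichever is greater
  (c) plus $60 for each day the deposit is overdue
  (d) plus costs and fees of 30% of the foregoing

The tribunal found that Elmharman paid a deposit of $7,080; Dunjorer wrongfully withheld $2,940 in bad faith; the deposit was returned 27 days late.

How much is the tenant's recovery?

Doubled: 2 × $2,940 = $5,880
Minimum $2,460: $5,880 meets the minimum, no increase.
Late-return penalty: 27 × $60 = $1,620
Damages plus late penalty: $5,880 + $1,620 = $7,500
Costs and fees: 30% of $7,500 = $2,250
Total recovery: $7,500 + $2,250 = $9,750

$9,750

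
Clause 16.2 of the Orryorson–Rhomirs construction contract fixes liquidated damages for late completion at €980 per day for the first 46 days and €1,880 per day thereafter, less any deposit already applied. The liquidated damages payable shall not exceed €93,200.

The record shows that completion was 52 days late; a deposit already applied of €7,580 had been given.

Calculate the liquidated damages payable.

First 46 days: 46 × €980 = €45,080
Remaining days: (52 − 46) × €1,880 = €11,280
Accrued per-day damages: €45,080 + €11,280 = €56,360
Less deposit already applied: €56,360 − €7,580 = €48,780
Cap at €93,200: €48,780 is within the cap, no reduction.

€48,780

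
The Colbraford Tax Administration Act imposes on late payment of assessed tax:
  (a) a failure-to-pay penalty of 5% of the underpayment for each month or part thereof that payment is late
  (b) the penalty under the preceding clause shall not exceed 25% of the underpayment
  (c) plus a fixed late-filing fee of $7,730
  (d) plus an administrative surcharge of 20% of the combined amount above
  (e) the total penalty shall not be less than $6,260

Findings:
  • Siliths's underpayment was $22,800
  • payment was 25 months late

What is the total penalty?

Accrued rate: 5% × 25 = 125%, capped at 25% → 25%
Failure-to-pay penalty: 25% of $22,800 = $5,700
Penalty before surcharge: $5,700 + $7,730 = $13,430
Administrative surcharge: 20% of $13,430 = $2,686
Total penalty: $13,430 + $2,686 = $16,116
Minimum $6,260: $16,116 meets the minimum, no increase.

$16,116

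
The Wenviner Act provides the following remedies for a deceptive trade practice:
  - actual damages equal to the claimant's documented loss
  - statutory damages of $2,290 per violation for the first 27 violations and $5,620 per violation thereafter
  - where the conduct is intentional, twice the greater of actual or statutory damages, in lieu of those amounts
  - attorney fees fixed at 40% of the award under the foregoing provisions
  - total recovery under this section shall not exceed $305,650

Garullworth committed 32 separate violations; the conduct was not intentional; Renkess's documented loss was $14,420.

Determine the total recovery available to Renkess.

First 27 violations: 27 × $2,290 = $61,830
Remaining violations: (32 − 27) × $5,620 = $28,100
Statutory damages: $61,830 + $28,100 = $89,930
Conduct not intentional: the in-lieu enhancement does not apply.
Actual plus statutory damages: $14,420 + $89,930 = $104,350
Attorney fees: 40% of $104,350 = $41,740
Total before cap: $104,350 + $41,740 = $146,090
Cap at $305,650: $146,090 is within the cap, no reduction.

$146,090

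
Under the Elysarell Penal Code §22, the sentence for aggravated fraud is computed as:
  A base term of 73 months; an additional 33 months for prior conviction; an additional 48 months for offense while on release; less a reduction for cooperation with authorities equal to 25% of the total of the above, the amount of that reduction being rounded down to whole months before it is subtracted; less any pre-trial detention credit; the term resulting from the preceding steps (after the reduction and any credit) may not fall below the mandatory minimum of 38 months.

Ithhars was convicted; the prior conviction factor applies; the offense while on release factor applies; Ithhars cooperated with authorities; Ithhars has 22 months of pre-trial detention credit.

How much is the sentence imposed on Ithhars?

Prior conviction enhancement: +33 months
Offense while on release enhancement: +48 months
Adjusted term: 73 months + 33 months + 48 months = 154 months
Cooperation with authorities reduction: 25% of 154 months = 38 months (rounded down)
After reduction: 154 − 38 = 116 months
Less pre-trial detention credit: 116 months − 22 months = 94 months
Minimum 38 months: 94 months meets the minimum, no increase.

94 months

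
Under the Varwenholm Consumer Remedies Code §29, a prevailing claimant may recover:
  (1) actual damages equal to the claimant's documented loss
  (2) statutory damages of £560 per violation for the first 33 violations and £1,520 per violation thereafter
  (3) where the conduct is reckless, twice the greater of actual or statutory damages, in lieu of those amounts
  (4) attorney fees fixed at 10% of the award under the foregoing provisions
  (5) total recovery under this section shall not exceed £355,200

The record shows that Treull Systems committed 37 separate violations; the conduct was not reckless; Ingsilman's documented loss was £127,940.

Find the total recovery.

£167,750

First 33 violations: 33 × £560 = £18,480
Remaining violations: (37 − 33) × £1,520 = £6,080
Statutory damages: £18,480 + £6,080 = £24,560
Conduct not reckless: the in-lieu enhancement does not apply.
Actual plus statutory damages: £127,940 + £24,560 = £152,500
Attorney fees: 10% of £152,500 = £15,250
Total before cap: £152,500 + £15,250 = £167,750
Cap at £355,200: £167,750 is within the cap, no reduction.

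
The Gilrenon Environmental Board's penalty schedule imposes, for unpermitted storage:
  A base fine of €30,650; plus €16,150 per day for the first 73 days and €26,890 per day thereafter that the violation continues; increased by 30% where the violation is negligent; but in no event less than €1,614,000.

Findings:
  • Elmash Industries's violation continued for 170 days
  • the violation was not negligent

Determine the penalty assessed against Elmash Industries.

€3,817,930

First 73 days: 73 × €16,150 = €1,178,950
Remaining days: (170 − 73) × €26,890 = €2,608,330
Per-day component: €1,178,950 + €2,608,330 = €3,787,280
Base plus per-day: €30,650 + €3,787,280 = €3,817,930
The violation was not negligent: no 30% increase.
Minimum €1,614,000: €3,817,930 meets the minimum, no increase.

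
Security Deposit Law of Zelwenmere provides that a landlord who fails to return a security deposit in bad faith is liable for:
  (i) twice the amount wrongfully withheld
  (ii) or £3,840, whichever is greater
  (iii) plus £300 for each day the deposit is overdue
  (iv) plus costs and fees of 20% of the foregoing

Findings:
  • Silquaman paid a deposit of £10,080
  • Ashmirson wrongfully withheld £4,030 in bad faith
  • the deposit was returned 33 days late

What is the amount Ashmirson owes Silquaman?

Doubled: 2 × £4,030 = £8,060
Minimum £3,840: £8,060 meets the minimum, no increase.
Late-return penalty: 33 × £300 = £9,900
Damages plus late penalty: £8,060 + £9,900 = £17,960
Costs and fees: 20% of £17,960 = £3,592
Total recovery: £17,960 + £3,592 = £21,552

£21,552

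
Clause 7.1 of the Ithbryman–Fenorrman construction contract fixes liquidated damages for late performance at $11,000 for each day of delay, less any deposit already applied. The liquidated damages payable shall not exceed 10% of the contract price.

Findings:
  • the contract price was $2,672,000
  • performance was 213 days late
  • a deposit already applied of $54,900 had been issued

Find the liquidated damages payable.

Per-day damages: 213 × $11,000 = $2,343,000
Less deposit already applied: $2,343,000 − $54,900 = $2,288,100
Cap: 10% of $2,672,000 = $267,200
Cap at $267,200: $2,288,100 exceeds the cap → $267,200

$267,200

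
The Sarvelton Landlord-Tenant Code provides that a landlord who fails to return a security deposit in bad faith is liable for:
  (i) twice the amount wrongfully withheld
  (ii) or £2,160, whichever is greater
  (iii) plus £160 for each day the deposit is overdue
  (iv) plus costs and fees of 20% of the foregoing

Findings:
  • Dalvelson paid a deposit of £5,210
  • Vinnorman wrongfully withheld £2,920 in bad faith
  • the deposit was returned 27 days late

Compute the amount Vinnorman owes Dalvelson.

Doubled: 2 × £2,920 = £5,840
Minimum £2,160: £5,840 meets the minimum, no increase.
Late-return penalty: 27 × £160 = £4,320
Damages plus late penalty: £5,840 + £4,320 = £10,160
Costs and fees: 20% of £10,160 = £2,032
Total recovery: £10,160 + £2,032 = £12,192

£12,192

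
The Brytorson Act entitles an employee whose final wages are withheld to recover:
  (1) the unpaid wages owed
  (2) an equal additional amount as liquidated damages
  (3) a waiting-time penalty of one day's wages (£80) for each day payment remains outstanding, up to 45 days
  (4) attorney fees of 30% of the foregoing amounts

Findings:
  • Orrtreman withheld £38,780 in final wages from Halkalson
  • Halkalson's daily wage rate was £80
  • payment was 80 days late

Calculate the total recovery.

Total award: £105,508

Liquidated damages (equal amount): £38,780
Penalty days: min(80, 45) = 45
Waiting-time penalty: 45 × £80 = £3,600
Subtotal: £38,780 + £38,780 + £3,600 = £81,160
Attorney fees: 30% of £81,160 = £24,348
Total award: £81,160 + £24,348 = £105,508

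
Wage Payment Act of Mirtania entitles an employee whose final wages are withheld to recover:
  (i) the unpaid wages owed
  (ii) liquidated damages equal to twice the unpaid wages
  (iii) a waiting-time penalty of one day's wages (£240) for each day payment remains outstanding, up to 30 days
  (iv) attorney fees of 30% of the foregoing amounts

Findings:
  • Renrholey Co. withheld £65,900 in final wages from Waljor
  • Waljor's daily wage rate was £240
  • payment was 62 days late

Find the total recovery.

Doubled: 2 × £65,900 = £131,800
Penalty days: min(62, 30) = 30
Waiting-time penalty: 30 × £240 = £7,200
Subtotal: £65,900 + £131,800 + £7,200 = £204,900
Attorney fees: 30% of £204,900 = £61,470
Total award: £204,900 + £61,470 = £266,370

£266,370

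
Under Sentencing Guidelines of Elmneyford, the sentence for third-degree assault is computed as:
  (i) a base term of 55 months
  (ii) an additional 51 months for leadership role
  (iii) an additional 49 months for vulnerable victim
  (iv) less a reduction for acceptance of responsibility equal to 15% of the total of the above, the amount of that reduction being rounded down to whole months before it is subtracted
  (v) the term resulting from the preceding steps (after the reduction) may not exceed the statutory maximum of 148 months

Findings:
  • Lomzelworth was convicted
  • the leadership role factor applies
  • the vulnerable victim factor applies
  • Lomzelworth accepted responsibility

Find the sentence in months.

Leadership role enhancement: +51 months
Vulnerable victim enhancement: +49 months
Adjusted term: 55 months + 51 months + 49 months = 155 months
Acceptance of responsibility reduction: 15% of 155 months = 23 months (rounded down)
After reduction: 155 − 23 = 132 months
Cap at 148 months: 132 months is within the cap, no reduction.

Sentence: 132 months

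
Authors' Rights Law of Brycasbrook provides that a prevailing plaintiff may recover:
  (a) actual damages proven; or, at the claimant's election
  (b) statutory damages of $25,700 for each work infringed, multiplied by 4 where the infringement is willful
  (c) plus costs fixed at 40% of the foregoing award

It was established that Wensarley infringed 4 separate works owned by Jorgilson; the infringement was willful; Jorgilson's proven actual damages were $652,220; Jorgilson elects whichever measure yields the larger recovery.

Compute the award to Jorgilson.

Statutory damages: 4 × $25,700 = $102,800
Multiplied by 4: 4 × $102,800 = $411,200
Greater of actual damages ($652,220) or enhanced statutory damages ($411,200): $652,220
Costs: 40% of $652,220 = $260,888
Award plus costs: $652,220 + $260,888 = $913,108

Award: $913,108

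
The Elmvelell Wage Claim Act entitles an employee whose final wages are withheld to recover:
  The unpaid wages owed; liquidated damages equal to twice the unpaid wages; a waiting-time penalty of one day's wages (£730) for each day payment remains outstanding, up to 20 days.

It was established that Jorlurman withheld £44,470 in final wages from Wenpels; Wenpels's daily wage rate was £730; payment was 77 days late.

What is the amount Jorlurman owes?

Total award: £148,010

Doubled: 2 × £44,470 = £88,940
Penalty days: min(77, 20) = 20
Waiting-time penalty: 20 × £730 = £14,600
Total award: £44,470 + £88,940 + £14,600 = £148,010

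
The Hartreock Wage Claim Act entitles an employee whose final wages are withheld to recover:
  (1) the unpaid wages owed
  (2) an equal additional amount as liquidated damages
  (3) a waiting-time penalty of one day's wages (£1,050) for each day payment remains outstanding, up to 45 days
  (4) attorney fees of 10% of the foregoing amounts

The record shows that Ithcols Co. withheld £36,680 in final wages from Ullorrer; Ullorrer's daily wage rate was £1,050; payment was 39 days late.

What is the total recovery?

Liquidated damages (equal amount): £36,680
Penalty days: min(39, 45) = 39
Waiting-time penalty: 39 × £1,050 = £40,950
Subtotal: £36,680 + £36,680 + £40,950 = £114,310
Attorney fees: 10% of £114,310 = £11,431
Total award: £114,310 + £11,431 = £125,741

£125,741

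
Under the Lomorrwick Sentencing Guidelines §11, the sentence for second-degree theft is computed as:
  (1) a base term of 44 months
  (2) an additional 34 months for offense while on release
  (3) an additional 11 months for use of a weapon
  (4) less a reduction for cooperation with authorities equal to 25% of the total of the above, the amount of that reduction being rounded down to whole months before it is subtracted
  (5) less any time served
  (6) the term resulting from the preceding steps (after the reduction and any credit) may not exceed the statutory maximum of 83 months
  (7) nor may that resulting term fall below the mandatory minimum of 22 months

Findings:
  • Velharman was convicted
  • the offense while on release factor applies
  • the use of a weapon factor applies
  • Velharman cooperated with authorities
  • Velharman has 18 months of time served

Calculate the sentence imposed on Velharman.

49 months

Offense while on release enhancement: +34 months
Use of a weapon enhancement: +11 months
Adjusted term: 44 months + 34 months + 11 months = 89 months
Cooperation with authorities reduction: 25% of 89 months = 22 months (rounded down)
After reduction: 89 − 22 = 67 months
Less time served: 67 months − 18 months = 49 months
Cap at 83 months: 49 months is within the cap, no reduction.
Minimum 22 months: 49 months meets the minimum, no increase.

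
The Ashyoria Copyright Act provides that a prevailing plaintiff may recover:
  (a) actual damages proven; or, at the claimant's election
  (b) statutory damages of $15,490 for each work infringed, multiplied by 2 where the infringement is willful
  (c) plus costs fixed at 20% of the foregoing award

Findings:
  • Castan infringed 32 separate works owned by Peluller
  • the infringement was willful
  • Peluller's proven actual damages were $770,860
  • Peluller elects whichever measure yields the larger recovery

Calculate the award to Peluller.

$1,189,632

Statutory damages: 32 × $15,490 = $495,680
Doubled: 2 × $495,680 = $991,360
Greater of actual damages ($770,860) or enhanced statutory damages ($991,360): $991,360
Costs: 20% of $991,360 = $198,272
Award plus costs: $991,360 + $198,272 = $1,189,632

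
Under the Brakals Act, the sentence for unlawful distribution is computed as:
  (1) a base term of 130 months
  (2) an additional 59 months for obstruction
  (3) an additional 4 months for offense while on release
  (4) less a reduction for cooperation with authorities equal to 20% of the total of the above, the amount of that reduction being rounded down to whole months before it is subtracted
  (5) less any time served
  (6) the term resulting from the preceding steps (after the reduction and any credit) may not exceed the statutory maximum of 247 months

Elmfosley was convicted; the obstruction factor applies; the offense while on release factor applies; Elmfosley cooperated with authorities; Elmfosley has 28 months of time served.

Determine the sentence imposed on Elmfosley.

127 months

Obstruction enhancement: +59 months
Offense while on release enhancement: +4 months
Adjusted term: 130 months + 59 months + 4 months = 193 months
Cooperation with authorities reduction: 20% of 193 months = 38 months (rounded down)
After reduction: 193 − 38 = 155 months
Less time served: 155 months − 28 months = 127 months
Cap at 247 months: 127 months is within the cap, no reduction.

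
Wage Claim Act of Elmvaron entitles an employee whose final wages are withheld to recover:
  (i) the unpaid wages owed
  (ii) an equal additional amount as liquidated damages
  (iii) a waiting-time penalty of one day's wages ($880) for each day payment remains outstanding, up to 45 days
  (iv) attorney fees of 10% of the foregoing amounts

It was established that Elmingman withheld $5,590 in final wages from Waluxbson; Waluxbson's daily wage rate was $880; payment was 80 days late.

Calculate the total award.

Liquidated damages (equal amount): $5,590
Penalty days: min(80, 45) = 45
Waiting-time penalty: 45 × $880 = $39,600
Subtotal: $5,590 + $5,590 + $39,600 = $50,780
Attorney fees: 10% of $50,780 = $5,078
Total award: $50,780 + $5,078 = $55,858

$55,858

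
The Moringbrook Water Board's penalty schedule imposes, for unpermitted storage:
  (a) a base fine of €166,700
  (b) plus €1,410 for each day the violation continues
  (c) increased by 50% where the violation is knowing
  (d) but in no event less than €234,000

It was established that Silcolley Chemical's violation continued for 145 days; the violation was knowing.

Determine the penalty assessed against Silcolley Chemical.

Per-day component: 145 × €1,410 = €204,450
Base plus per-day: €166,700 + €204,450 = €371,150
Enhancement: 50% of €371,150 = €185,575
Enhanced fine: €371,150 + €185,575 = €556,725
Minimum €234,000: €556,725 meets the minimum, no increase.

€556,725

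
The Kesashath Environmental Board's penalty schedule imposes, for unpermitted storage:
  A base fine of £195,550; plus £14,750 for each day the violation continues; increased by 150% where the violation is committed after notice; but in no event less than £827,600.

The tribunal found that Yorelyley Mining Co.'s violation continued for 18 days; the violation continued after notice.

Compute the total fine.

Per-day component: 18 × £14,750 = £265,500
Base plus per-day: £195,550 + £265,500 = £461,050
Enhancement: 150% of £461,050 = £691,575
Enhanced fine: £461,050 + £691,575 = £1,152,625
Minimum £827,600: £1,152,625 meets the minimum, no increase.

£1,152,625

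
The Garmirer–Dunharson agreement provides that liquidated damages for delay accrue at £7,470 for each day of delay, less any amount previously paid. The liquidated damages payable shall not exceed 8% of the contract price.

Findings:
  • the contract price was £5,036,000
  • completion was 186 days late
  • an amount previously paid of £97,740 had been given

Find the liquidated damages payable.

Per-day damages: 186 × £7,470 = £1,389,420
Less amount previously paid: £1,389,420 − £97,740 = £1,291,680
Cap: 8% of £5,036,000 = £402,880
Cap at £402,880: £1,291,680 exceeds the cap → £402,880

£402,880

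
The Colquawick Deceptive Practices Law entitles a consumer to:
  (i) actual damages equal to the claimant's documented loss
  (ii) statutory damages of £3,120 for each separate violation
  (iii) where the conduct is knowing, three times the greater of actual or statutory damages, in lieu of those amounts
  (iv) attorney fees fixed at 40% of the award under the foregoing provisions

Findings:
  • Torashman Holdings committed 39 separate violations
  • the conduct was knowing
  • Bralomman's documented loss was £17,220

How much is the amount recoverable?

£511,056

Statutory damages: 39 × £3,120 = £121,680
Greater of actual damages (£17,220) or statutory damages (£121,680): £121,680
Trebled: 3 × £121,680 = £365,040
Attorney fees: 40% of £365,040 = £146,016
Total recovery: £365,040 + £146,016 = £511,056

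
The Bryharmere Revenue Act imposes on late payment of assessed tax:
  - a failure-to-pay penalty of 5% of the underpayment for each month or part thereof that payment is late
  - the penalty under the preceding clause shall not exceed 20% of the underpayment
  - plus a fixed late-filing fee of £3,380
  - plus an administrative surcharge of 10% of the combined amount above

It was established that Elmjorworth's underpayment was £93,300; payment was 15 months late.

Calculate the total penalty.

Accrued rate: 5% × 15 = 75%, capped at 20% → 20%
Failure-to-pay penalty: 20% of £93,300 = £18,660
Penalty before surcharge: £18,660 + £3,380 = £22,040
Administrative surcharge: 10% of £22,040 = £2,204
Total penalty: £22,040 + £2,204 = £24,244

£24,244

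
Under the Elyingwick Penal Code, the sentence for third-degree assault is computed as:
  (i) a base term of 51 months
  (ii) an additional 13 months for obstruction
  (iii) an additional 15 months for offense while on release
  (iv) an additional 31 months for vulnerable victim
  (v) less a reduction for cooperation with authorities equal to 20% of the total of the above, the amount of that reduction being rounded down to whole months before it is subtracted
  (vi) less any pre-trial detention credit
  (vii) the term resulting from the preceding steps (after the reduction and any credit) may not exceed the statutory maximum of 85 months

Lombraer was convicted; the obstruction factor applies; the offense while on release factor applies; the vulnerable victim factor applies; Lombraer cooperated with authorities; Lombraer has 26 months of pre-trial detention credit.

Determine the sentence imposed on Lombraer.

Sentence: 62 months

Obstruction enhancement: +13 months
Offense while on release enhancement: +15 months
Vulnerable victim enhancement: +31 months
Adjusted term: 51 months + 13 months + 15 months + 31 months = 110 months
Cooperation with authorities reduction: 20% of 110 months = 22 months (rounded down)
After reduction: 110 − 22 = 88 months
Less pre-trial detention credit: 88 months − 26 months = 62 months
Cap at 85 months: 62 months is within the cap, no reduction.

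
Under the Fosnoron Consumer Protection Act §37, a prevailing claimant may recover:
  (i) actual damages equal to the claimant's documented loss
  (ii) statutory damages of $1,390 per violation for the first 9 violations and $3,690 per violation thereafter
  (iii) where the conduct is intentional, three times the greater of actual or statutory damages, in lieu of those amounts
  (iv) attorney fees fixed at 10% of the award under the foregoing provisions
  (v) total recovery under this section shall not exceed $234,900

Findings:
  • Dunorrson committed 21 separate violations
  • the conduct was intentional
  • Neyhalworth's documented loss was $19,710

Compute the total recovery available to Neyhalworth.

$187,407

First 9 violations: 9 × $1,390 = $12,510
Remaining violations: (21 − 9) × $3,690 = $44,280
Statutory damages: $12,510 + $44,280 = $56,790
Greater of actual damages ($19,710) or statutory damages ($56,790): $56,790
Trebled: 3 × $56,790 = $170,370
Attorney fees: 10% of $170,370 = $17,037
Total before cap: $170,370 + $17,037 = $187,407
Cap at $234,900: $187,407 is within the cap, no reduction.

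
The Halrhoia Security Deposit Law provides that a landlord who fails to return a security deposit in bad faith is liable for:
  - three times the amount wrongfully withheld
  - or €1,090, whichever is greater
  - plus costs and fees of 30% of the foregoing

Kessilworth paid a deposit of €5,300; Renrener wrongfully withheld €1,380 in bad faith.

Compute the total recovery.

Recovery: €5,382

Trebled: 3 × €1,380 = €4,140
Minimum €1,090: €4,140 meets the minimum, no increase.
Costs and fees: 30% of €4,140 = €1,242
Total recovery: €4,140 + €1,242 = €5,382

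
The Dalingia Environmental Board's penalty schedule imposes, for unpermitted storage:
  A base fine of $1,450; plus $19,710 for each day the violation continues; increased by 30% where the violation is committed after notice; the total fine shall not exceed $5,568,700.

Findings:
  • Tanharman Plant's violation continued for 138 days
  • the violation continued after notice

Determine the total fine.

$3,537,859

Per-day component: 138 × $19,710 = $2,719,980
Base plus per-day: $1,450 + $2,719,980 = $2,721,430
Enhancement: 30% of $2,721,430 = $816,429
Enhanced fine: $2,721,430 + $816,429 = $3,537,859
Cap at $5,568,700: $3,537,859 is within the cap, no reduction.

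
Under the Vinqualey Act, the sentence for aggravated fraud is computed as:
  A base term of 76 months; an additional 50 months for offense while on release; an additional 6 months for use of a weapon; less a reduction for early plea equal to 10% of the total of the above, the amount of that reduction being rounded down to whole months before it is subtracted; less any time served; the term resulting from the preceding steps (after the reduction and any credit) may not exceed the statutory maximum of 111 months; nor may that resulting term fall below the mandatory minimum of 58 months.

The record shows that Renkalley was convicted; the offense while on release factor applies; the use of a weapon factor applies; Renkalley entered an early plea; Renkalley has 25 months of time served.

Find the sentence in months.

94 months

Offense while on release enhancement: +50 months
Use of a weapon enhancement: +6 months
Adjusted term: 76 months + 50 months + 6 months = 132 months
Early plea reduction: 10% of 132 months = 13 months (rounded down)
After reduction: 132 − 13 = 119 months
Less time served: 119 months − 25 months = 94 months
Cap at 111 months: 94 months is within the cap, no reduction.
Minimum 58 months: 94 months meets the minimum, no increase.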